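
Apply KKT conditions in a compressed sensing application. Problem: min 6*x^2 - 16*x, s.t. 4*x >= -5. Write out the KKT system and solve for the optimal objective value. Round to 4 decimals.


Step 1: Try lambda = 0 (constraint inactive).
Stationarity: 2*6*x - 16 = 0
x* = 16/(2*6) = 4/3 = 1.3333 (rounded; the exact value 4/3 is used below)
Check constraint: 4*1.3333 = 5.3332 >= -5 -- satisfied.
Step 2: Compute optimal value.
f(x*) = 6*(4/3)^2 - 16*(4/3) = -10.6667


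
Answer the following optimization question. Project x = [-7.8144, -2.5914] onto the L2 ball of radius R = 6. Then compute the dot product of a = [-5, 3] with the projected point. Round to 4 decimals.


Step 1: Compute ||x|| (intermediates to 6 decimals).
||x|| = sqrt((-7.8144)^2 + (-2.5914)^2) = 8.232873
Step 2: Project.
Since ||x|| > R, scale = R/||x|| = 6/8.232873 = 0.728786, proj(x) = scale * x
proj(x) = [-5.695025, -1.888576]
Step 3: Dot product.
a^T * proj(x) = -5*(-5.695025) + 3*(-1.888576) = 22.8094


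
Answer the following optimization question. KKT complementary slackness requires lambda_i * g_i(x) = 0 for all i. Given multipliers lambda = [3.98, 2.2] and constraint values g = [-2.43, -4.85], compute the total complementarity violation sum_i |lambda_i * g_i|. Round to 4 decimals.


KKT complementary slackness check:
lambda_1 * g_1 = 3.98 * -2.43 = -9.6714
lambda_2 * g_2 = 2.2 * -4.85 = -10.67
Total violation = 9.6714 + 10.67 = 20.3414


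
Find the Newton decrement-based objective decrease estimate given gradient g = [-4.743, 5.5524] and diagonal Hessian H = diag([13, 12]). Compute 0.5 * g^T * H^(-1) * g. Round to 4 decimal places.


Step 1: H is diagonal, so H^(-1) * g = [-0.3648, 0.4627].
Step 2: g^T H^(-1) g = sum_i g_i^2 / H_ii
  = (-4.743)^2/13 + (5.5524)^2/12
  = 1.7305 + 2.5691 = 4.2996
Step 3: Objective decrease = 0.5 * g^T H^(-1) g = 2.1498


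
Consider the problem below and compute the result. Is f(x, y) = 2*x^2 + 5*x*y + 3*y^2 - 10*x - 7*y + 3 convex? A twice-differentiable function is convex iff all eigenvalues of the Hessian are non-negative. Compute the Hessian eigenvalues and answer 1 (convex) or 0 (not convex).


The Hessian of f(x,y) = 2*x^2 + 5*x*y + 3*y^2 - 10*x - 7*y + 3 is:
H = [[4, 5], [5, 6]]
Trace = 4 + 6 = 10
Determinant = 4*6 - (5)^2 = -1
Discriminant = (10)^2 - 4*-1 = 104.0
Eigenvalues: lambda_1 = -0.099, lambda_2 = 10.099
The function is not convex.

0


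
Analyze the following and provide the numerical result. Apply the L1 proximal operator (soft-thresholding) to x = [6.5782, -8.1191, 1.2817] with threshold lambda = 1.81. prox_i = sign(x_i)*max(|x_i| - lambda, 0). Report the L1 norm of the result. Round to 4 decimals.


Soft-thresholding with lambda = 1.81:
prox(6.5782) = sign(6.5782)*max(|6.5782| - 1.81, 0) = 4.7682
prox(-8.1191) = sign(-8.1191)*max(|-8.1191| - 1.81, 0) = -6.3091
prox(1.2817) = sign(1.2817)*max(|1.2817| - 1.81, 0) = 0.0
prox(x) = [4.7682, -6.3091, 0.0]
||prox(x)||_1 = 4.7682 + 6.3091 + 0.0 = 11.0773


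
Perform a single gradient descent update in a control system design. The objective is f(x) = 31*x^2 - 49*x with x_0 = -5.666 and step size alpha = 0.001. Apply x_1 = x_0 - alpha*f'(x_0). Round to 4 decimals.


We compute the gradient at x_0 and apply the update.
f'(x) = 62*x - 49
f'(-5.666) = 62*-5.666 - 49 = -400.292
x_1 = -5.666 - 0.001*-400.292 = -5.2657


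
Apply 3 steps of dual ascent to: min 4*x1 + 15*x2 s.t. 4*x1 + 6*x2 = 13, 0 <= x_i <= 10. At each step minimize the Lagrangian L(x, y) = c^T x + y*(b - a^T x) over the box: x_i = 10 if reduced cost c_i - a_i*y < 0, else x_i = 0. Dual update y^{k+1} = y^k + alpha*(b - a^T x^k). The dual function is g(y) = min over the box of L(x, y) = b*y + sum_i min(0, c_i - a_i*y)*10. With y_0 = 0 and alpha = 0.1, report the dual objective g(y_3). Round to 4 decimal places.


Dual ascent for LP: min 4*x1 + 15*x2, 4*x1 + 6*x2 = 13, 0 <= x_i <= 10
Step 1: y^k = 0.0, reduced costs: (4.0, 15.0)
  x^k = (0.0, 0.0), subgradient = b - a^T x = 13.0
  y^{k+1} = 0.0 + 0.1*13.0 = 1.3
Step 2: y^k = 1.3, reduced costs: (-1.2, 7.2)
  x^k = (10.0, 0.0), subgradient = b - a^T x = -27.0
  y^{k+1} = 1.3 + 0.1*-27.0 = -1.4
Step 3: y^k = -1.4, reduced costs: (9.6, 23.4)
  x^k = (0.0, 0.0), subgradient = b - a^T x = 13.0
  y^{k+1} = -1.4 + 0.1*13.0 = -0.1
Dual objective at y_3 = -0.1: reduced costs (4.4, 15.6), box minimizer x = (0.0, 0.0)
g(y_3) = b*y + (c1 - a1*y)*x1 + (c2 - a2*y)*x2 = 13*(-0.1) + 4.4*0.0 + 15.6*0.0 = -1.3 + 0.0 + 0.0 = -1.3


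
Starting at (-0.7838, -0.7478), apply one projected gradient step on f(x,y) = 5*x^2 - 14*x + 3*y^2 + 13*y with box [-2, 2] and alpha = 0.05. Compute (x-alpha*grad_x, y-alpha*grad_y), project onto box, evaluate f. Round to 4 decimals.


Step 1: Compute gradient at (-0.7838, -0.7478).
grad_x = 2*5*-0.7838 - 14 = -21.838
grad_y = 2*3*-0.7478 + 13 = 8.5132
Step 2: Gradient step.
x_raw = -0.7838 - 0.05*-21.838 = 0.3081
y_raw = -0.7478 - 0.05*8.5132 = -1.1735
Step 3: Project onto [-2, 2].
x_proj = clip(0.3081) = 0.3081
y_proj = clip(-1.1735) = -1.1735
Step 4: Evaluate f.
f(0.3081, -1.1735) = -14.9627


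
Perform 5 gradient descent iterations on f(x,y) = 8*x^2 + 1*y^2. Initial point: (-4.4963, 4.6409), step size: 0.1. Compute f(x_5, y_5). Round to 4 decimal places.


Gradient descent on f(x,y) = 8*x^2 + 1*y^2.
Starting point: (-4.4963, 4.6409), alpha = 0.1
Step 1: grad_x = 2*8*-4.4963 = -71.9408, grad_y = 2*1*4.6409 = 9.2818
  x_1 = -4.4963 - 0.1*-71.9408 = 2.6978
  y_1 = 4.6409 - 0.1*9.2818 = 3.7127
Step 2: grad_x = 2*8*2.6978 = 43.1645, grad_y = 2*1*3.7127 = 7.4254
  x_2 = 2.6978 - 0.1*43.1645 = -1.6187
  y_2 = 3.7127 - 0.1*7.4254 = 2.9702
Step 3: grad_x = 2*8*-1.6187 = -25.8987, grad_y = 2*1*2.9702 = 5.9404
  x_3 = -1.6187 - 0.1*-25.8987 = 0.9712
  y_3 = 2.9702 - 0.1*5.9404 = 2.3761
Step 4: grad_x = 2*8*0.9712 = 15.5392, grad_y = 2*1*2.3761 = 4.7523
  x_4 = 0.9712 - 0.1*15.5392 = -0.5827
  y_4 = 2.3761 - 0.1*4.7523 = 1.9009
Step 5: grad_x = 2*8*-0.5827 = -9.3235, grad_y = 2*1*1.9009 = 3.8018
  x_5 = -0.5827 - 0.1*-9.3235 = 0.3496
  y_5 = 1.9009 - 0.1*3.8018 = 1.5207
f(0.3496, 1.5207) = 8*0.3496^2 + 1*1.5207^2 = 3.2906


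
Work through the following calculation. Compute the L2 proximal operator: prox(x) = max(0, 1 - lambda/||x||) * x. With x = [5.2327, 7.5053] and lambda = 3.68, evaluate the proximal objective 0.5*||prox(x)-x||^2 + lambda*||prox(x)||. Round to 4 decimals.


Step 1: Compute ||x||.
||x|| = 9.1494
Step 2: Compute scaling factor.
scale = max(0, 1 - 3.68/9.1494) = 0.5978
Step 3: prox(x) = [3.128, 4.4866]
||prox(x)|| = 5.4694
Step 4: Proximal objective.
0.5*||prox-x||^2 = 6.7712
lambda*||prox|| = 20.1274
Total = 26.8984


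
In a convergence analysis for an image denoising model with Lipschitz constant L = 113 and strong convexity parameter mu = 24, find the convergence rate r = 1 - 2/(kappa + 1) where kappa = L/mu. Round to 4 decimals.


Step 1: Compute the condition number.
kappa = L/mu = 113/24 = 4.7083
Step 2: Compute the convergence rate.
r = 1 - 2/(kappa + 1) = 1 - 2*mu/(L + mu) = (L - mu)/(L + mu) = 89/137 = 0.6496


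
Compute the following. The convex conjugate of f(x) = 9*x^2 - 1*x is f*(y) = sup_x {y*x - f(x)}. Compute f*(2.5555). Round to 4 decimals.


f*(y) = sup_x {y*x - a*x^2 - b*x} = sup_x {(y-b)*x - a*x^2}
FOC: (y - b) - 2a*x = 0 => x* = (y - b)/(2a)
x* = (2.5555 + 1)/(2*9) = 0.1975
f*(2.5555) = (y-b)^2/(4a) = (2.5555 + 1)^2/(4*9)
= 12.6416/36 = 0.3512


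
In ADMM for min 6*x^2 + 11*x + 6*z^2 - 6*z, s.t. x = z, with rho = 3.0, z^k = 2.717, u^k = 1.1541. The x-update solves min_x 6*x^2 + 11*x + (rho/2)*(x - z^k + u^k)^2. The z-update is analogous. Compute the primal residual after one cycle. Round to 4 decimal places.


ADMM iteration with rho = 3.0, z^k = 2.717, u^k = 1.1541
Step 1: x-update.
Minimize 6*x^2 + 11*x + (3.0/2)*(x - 2.717 + 1.1541)^2
FOC: (2*6 + 3.0)*x = -11 + 3.0*(2.717 - 1.1541)
x^{k+1} = -0.4208
Step 2: z-update.
Minimize 6*z^2 - 6*z + (3.0/2)*(-0.4208 - z + 1.1541)^2
FOC: (2*6 + 3.0)*z = 6 + 3.0*(-0.4208 + 1.1541)
z^{k+1} = 0.5467
Step 3: u-update.
u^{k+1} = 1.1541 - 0.4208 - 0.5467 = 0.1867
Step 4: Primal residual = |-0.4208 - 0.5467| = 0.9674


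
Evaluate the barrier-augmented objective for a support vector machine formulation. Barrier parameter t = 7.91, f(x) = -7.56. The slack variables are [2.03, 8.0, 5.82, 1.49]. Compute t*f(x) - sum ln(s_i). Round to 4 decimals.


Step 1: Compute log-barrier.
ln values: [0.708, 2.0794, 1.7613, 0.3988]
phi = -(0.708 + 2.0794 + 1.7613 + 0.3988) = -4.9476
Step 2: Compute augmented objective.
t*f(x) = 7.91*-7.56 = -59.7996
Total = -59.7996 - 4.9476 = -64.7472


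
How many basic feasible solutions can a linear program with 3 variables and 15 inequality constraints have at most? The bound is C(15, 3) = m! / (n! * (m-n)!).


Each vertex corresponds to some choice of n active constraints out of m, so the number of vertices is at most C(m, n) = m! / (n!(m-n)!).
m = 15, n = 3
Numerator: 15 * 14 * 13
Denominator: 3! = 6
C(15, 3) = 455


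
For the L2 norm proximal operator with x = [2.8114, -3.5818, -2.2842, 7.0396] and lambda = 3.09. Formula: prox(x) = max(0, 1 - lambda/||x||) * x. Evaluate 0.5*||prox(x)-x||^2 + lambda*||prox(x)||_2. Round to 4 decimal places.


Step 1: Compute ||x||.
||x|| = 8.6895
Step 2: Compute scaling factor.
scale = max(0, 1 - 3.09/8.6895) = 0.6444
Step 3: prox(x) = [1.8117, -2.3081, -1.4719, 4.5363]
||prox(x)|| = 5.5995
Step 4: Proximal objective.
0.5*||prox-x||^2 = 4.7741
lambda*||prox|| = 17.3025
Total = 22.0764


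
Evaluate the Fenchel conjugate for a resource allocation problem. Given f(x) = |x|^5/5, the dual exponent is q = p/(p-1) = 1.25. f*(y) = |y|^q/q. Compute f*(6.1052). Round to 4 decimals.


The conjugate exponent q satisfies 1/p + 1/q = 1.
p = 5, so q = 5/(5 - 1) = 1.25
|y|^q = 6.1052^1.25 = 9.5968
f*(6.1052) = 9.5968 / 1.25 = 7.6774


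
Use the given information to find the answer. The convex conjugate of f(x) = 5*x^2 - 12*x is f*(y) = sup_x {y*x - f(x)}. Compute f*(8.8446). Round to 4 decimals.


f*(y) = sup_x {y*x - a*x^2 - b*x} = sup_x {(y-b)*x - a*x^2}
FOC: (y - b) - 2a*x = 0 => x* = (y - b)/(2a)
x* = (8.8446 + 12)/(2*5) = 2.0845
f*(8.8446) = (y-b)^2/(4a) = (8.8446 + 12)^2/(4*5)
= 434.4973/20 = 21.7249


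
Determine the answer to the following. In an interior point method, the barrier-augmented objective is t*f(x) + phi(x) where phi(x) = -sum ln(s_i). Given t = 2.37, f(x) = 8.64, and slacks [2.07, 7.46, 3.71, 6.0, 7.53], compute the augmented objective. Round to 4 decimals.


Step 1: Compute log-barrier.
ln values: [0.7275, 2.0096, 1.311, 1.7918, 2.0189]
phi = -(0.7275 + 2.0096 + 1.311 + 1.7918 + 2.0189) = -7.8588
Step 2: Compute augmented objective.
t*f(x) = 2.37*8.64 = 20.4768
Total = 20.4768 - 7.8588 = 12.618


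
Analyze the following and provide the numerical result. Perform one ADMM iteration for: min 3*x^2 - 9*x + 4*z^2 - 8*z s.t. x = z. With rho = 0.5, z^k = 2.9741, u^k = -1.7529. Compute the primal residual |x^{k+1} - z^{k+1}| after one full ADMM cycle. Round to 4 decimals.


ADMM iteration with rho = 0.5, z^k = 2.9741, u^k = -1.7529
Step 1: x-update.
Minimize 3*x^2 - 9*x + (0.5/2)*(x - 2.9741 - 1.7529)^2
FOC: (2*3 + 0.5)*x = 9 + 0.5*(2.9741 + 1.7529)
x^{k+1} = 1.7482
Step 2: z-update.
Minimize 4*z^2 - 8*z + (0.5/2)*(1.7482 - z - 1.7529)^2
FOC: (2*4 + 0.5)*z = 8 + 0.5*(1.7482 - 1.7529)
z^{k+1} = 0.9409
Step 3: u-update.
u^{k+1} = -1.7529 + 1.7482 - 0.9409 = -0.9456
Step 4: Primal residual = |1.7482 - 0.9409| = 0.8073


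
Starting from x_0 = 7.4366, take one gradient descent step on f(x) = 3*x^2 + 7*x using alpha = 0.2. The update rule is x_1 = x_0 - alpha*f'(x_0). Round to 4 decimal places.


We compute the gradient at x_0 and apply the update.
f'(x) = 6*x + 7
f'(7.4366) = 6*7.4366 + 7 = 51.6196
x_1 = 7.4366 - 0.2*51.6196 = -2.8873


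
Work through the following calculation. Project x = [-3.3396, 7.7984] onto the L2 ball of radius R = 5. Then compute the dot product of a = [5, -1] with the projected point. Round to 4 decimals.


Step 1: Compute ||x|| (intermediates to 6 decimals).
||x|| = sqrt((-3.3396)^2 + 7.7984^2) = 8.483394
Step 2: Project.
Since ||x|| > R, scale = R/||x|| = 5/8.483394 = 0.589387, proj(x) = scale * x
proj(x) = [-1.968317, 4.596276]
Step 3: Dot product.
a^T * proj(x) = 5*(-1.968317) - 1*4.596276 = -14.4379


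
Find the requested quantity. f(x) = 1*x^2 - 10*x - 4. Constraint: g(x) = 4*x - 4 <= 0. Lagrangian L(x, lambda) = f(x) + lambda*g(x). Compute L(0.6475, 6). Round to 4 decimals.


Step 1: Evaluate f(x).
f(0.6475) = 1*0.6475^2 - 10*0.6475 - 4 = -10.0557
Step 2: Evaluate g(x).
g(0.6475) = 4*0.6475 - 4 = -1.41
Step 3: Compute Lagrangian.
L = -10.0557 + 6*-1.41 = -18.5157


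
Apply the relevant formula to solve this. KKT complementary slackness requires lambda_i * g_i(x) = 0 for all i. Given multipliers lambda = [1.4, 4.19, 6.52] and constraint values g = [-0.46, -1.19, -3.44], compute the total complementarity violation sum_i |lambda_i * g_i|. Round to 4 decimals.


KKT complementary slackness check:
lambda_1 * g_1 = 1.4 * -0.46 = -0.644
lambda_2 * g_2 = 4.19 * -1.19 = -4.9861
lambda_3 * g_3 = 6.52 * -3.44 = -22.4288
Total violation = 0.644 + 4.9861 + 22.4288 = 28.0589


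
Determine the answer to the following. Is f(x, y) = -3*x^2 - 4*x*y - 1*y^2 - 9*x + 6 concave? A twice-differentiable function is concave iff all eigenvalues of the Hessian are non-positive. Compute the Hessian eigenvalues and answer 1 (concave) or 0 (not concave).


The Hessian of f(x,y) = -3*x^2 - 4*x*y - 1*y^2 - 9*x + 6 is:
H = [[-6, -4], [-4, -2]]
Trace = -6 - 2 = -8
Determinant = -6*-2 - (-4)^2 = -4
Discriminant = (-8)^2 - 4*-4 = 80.0
Eigenvalues: lambda_1 = -8.4721, lambda_2 = 0.4721
The function is not concave.

0


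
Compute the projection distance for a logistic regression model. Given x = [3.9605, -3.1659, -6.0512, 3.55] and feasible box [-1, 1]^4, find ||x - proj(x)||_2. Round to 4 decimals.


Project each component onto [-1, 1].
clip(3.9605) = 1.0, clip(-3.1659) = -1.0, clip(-6.0512) = -1.0, clip(3.55) = 1.0
Projection = [1.0, -1.0, -1.0, 1.0]
Squared diffs: [8.7646, 4.6911, 25.5146, 6.5025]
Distance = sqrt(45.4728) = 6.7434


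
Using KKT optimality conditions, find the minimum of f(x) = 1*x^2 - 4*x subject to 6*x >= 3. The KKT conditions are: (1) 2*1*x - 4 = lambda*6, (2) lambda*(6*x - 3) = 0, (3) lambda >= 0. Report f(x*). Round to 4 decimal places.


Step 1: Try lambda = 0 (constraint inactive).
Stationarity: 2*1*x - 4 = 0
x* = 4/(2*1) = 2.0
Check constraint: 6*2.0 = 12.0 >= 3 -- satisfied.
Step 2: Compute optimal value.
f(x*) = 1*2.0^2 - 4*2.0 = -4.0


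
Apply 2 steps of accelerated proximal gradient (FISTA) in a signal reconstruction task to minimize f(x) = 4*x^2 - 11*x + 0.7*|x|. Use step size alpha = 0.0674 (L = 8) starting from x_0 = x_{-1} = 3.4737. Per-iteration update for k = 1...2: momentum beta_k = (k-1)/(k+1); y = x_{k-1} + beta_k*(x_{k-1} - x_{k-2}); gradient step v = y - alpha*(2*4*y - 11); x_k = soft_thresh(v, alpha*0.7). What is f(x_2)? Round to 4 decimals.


FISTA on f(x) = 4*x^2 - 11*x + 0.7*|x|
L = 8, alpha = 0.0674
Iteration 1: beta = 0.0, y = 3.4737 + 0.0*(3.4737 - 3.4737) = 3.4737
  grad(y) = 16.7896, v = y - alpha*grad = 2.3421
  prox(v) = soft_thresh(2.3421, 0.0472) = 2.2949
Iteration 2: beta = 0.3333, y = 2.2949 + 0.3333*(2.2949 - 3.4737) = 1.902
  grad(y) = 4.2157, v = y - alpha*grad = 1.6178
  prox(v) = soft_thresh(1.6178, 0.0472) = 1.5706
f(x_2) = 4*1.5706^2 - 11*1.5706 + 0.7*|1.5706| = -6.3099


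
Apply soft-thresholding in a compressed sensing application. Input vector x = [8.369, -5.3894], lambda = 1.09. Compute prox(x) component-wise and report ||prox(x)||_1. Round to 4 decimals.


Soft-thresholding with lambda = 1.09:
prox(8.369) = sign(8.369)*max(|8.369| - 1.09, 0) = 7.279
prox(-5.3894) = sign(-5.3894)*max(|-5.3894| - 1.09, 0) = -4.2994
prox(x) = [7.279, -4.2994]
||prox(x)||_1 = 7.279 + 4.2994 = 11.5784


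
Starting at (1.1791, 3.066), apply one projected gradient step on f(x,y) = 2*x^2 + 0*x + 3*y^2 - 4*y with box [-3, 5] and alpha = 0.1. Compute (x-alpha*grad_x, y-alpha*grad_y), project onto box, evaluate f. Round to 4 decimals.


Step 1: Compute gradient at (1.1791, 3.066).
grad_x = 2*2*1.1791 + 0 = 4.7164
grad_y = 2*3*3.066 - 4 = 14.396
Step 2: Gradient step.
x_raw = 1.1791 - 0.1*4.7164 = 0.7075
y_raw = 3.066 - 0.1*14.396 = 1.6264
Step 3: Project onto [-3, 5].
x_proj = clip(0.7075) = 0.7075
y_proj = clip(1.6264) = 1.6264
Step 4: Evaluate f.
f(0.7075, 1.6264) = 2.4309


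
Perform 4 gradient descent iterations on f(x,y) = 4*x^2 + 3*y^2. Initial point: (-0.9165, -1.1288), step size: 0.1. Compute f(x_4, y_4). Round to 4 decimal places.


Gradient descent on f(x,y) = 4*x^2 + 3*y^2.
Starting point: (-0.9165, -1.1288), alpha = 0.1
Step 1: grad_x = 2*4*-0.9165 = -7.332, grad_y = 2*3*-1.1288 = -6.7728
  x_1 = -0.9165 - 0.1*-7.332 = -0.1833
  y_1 = -1.1288 - 0.1*-6.7728 = -0.4515
Step 2: grad_x = 2*4*-0.1833 = -1.4664, grad_y = 2*3*-0.4515 = -2.7091
  x_2 = -0.1833 - 0.1*-1.4664 = -0.0367
  y_2 = -0.4515 - 0.1*-2.7091 = -0.1806
Step 3: grad_x = 2*4*-0.0367 = -0.2933, grad_y = 2*3*-0.1806 = -1.0836
  x_3 = -0.0367 - 0.1*-0.2933 = -0.0073
  y_3 = -0.1806 - 0.1*-1.0836 = -0.0722
Step 4: grad_x = 2*4*-0.0073 = -0.0587, grad_y = 2*3*-0.0722 = -0.4335
  x_4 = -0.0073 - 0.1*-0.0587 = -0.0015
  y_4 = -0.0722 - 0.1*-0.4335 = -0.0289
f(-0.0015, -0.0289) = 4*(-0.0015)^2 + 3*(-0.0289)^2 = 0.0025


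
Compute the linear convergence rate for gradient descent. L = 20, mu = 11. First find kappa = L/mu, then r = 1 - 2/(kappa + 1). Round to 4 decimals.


Step 1: Compute the condition number.
kappa = L/mu = 20/11 = 1.8182
Step 2: Compute the convergence rate.
r = 1 - 2/(kappa + 1) = 1 - 2*mu/(L + mu) = (L - mu)/(L + mu) = 9/31 = 0.2903


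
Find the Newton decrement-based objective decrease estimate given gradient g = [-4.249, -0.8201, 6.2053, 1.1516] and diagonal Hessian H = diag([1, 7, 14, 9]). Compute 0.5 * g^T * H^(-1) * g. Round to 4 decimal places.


Step 1: H is diagonal, so H^(-1) * g = [-4.249, -0.1172, 0.4432, 0.128].
Step 2: g^T H^(-1) g = sum_i g_i^2 / H_ii
  = (-4.249)^2/1 + (-0.8201)^2/7 + (6.2053)^2/14 + (1.1516)^2/9
  = 18.054 + 0.0961 + 2.7504 + 0.1474 = 21.0478
Step 3: Objective decrease = 0.5 * g^T H^(-1) g = 10.5239


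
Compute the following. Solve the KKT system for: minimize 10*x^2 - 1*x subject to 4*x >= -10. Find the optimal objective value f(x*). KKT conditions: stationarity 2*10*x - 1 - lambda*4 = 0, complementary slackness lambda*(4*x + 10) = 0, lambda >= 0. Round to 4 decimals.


Step 1: Try lambda = 0 (constraint inactive).
Stationarity: 2*10*x - 1 = 0
x* = 1/(2*10) = 0.05
Check constraint: 4*0.05 = 0.2 >= -10 -- satisfied.
Step 2: Compute optimal value.
f(x*) = 10*0.05^2 - 1*0.05 = -0.025


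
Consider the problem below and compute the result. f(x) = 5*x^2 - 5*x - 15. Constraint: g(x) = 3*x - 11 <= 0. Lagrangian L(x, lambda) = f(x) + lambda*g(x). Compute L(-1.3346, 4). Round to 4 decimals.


Step 1: Evaluate f(x).
f(-1.3346) = 5*(-1.3346)^2 - 5*(-1.3346) - 15 = 0.5788
Step 2: Evaluate g(x).
g(-1.3346) = 3*-1.3346 - 11 = -15.0038
Step 3: Compute Lagrangian.
L = 0.5788 + 4*-15.0038 = -59.4364


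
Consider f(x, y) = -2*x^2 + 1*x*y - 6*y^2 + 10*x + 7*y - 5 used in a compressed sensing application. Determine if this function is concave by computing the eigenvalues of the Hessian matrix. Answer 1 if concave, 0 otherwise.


The Hessian of f(x,y) = -2*x^2 + 1*x*y - 6*y^2 + 10*x + 7*y - 5 is:
H = [[-4, 1], [1, -12]]
Trace = -4 - 12 = -16
Determinant = -4*-12 - (1)^2 = 47
Discriminant = (-16)^2 - 4*47 = 68.0
Eigenvalues: lambda_1 = -12.1231, lambda_2 = -3.8769
The function is concave.

1


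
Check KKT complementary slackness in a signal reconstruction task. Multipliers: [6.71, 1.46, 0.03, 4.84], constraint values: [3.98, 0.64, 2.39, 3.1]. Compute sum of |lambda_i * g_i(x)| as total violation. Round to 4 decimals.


KKT complementary slackness check:
lambda_1 * g_1 = 6.71 * 3.98 = 26.7058
lambda_2 * g_2 = 1.46 * 0.64 = 0.9344
lambda_3 * g_3 = 0.03 * 2.39 = 0.0717
lambda_4 * g_4 = 4.84 * 3.1 = 15.004
Total violation = 26.7058 + 0.9344 + 0.0717 + 15.004 = 42.7159


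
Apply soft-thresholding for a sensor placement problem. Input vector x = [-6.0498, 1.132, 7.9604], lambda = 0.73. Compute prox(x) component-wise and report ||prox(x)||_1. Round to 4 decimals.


Soft-thresholding with lambda = 0.73:
prox(-6.0498) = sign(-6.0498)*max(|-6.0498| - 0.73, 0) = -5.3198
prox(1.132) = sign(1.132)*max(|1.132| - 0.73, 0) = 0.402
prox(7.9604) = sign(7.9604)*max(|7.9604| - 0.73, 0) = 7.2304
prox(x) = [-5.3198, 0.402, 7.2304]
||prox(x)||_1 = 5.3198 + 0.402 + 7.2304 = 12.9522


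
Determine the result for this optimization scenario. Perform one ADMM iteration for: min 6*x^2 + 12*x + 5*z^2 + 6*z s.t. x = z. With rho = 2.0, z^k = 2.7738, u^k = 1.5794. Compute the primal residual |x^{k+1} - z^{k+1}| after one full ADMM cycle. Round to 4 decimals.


ADMM iteration with rho = 2.0, z^k = 2.7738, u^k = 1.5794
Step 1: x-update.
Minimize 6*x^2 + 12*x + (2.0/2)*(x - 2.7738 + 1.5794)^2
FOC: (2*6 + 2.0)*x = -12 + 2.0*(2.7738 - 1.5794)
x^{k+1} = -0.6865
Step 2: z-update.
Minimize 5*z^2 + 6*z + (2.0/2)*(-0.6865 - z + 1.5794)^2
FOC: (2*5 + 2.0)*z = -6 + 2.0*(-0.6865 + 1.5794)
z^{k+1} = -0.3512
Step 3: u-update.
u^{k+1} = 1.5794 - 0.6865 + 0.3512 = 1.2441
Step 4: Primal residual = |-0.6865 + 0.3512| = 0.3353


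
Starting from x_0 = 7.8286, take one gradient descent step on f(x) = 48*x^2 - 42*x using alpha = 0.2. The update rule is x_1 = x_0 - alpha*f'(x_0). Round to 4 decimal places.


We compute the gradient at x_0 and apply the update.
f'(x) = 96*x - 42
f'(7.8286) = 96*7.8286 - 42 = 709.5456
x_1 = 7.8286 - 0.2*709.5456 = -134.0805


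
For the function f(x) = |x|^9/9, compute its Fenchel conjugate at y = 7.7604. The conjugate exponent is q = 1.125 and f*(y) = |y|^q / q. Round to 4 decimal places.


The conjugate exponent q satisfies 1/p + 1/q = 1.
p = 9, so q = 9/(9 - 1) = 1.125
|y|^q = 7.7604^1.125 = 10.0258
f*(7.7604) = 10.0258 / 1.125 = 8.9118


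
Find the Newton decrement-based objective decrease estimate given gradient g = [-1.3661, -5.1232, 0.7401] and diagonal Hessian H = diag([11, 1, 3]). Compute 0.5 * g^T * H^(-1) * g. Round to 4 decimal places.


Step 1: H is diagonal, so H^(-1) * g = [-0.1242, -5.1232, 0.2467].
Step 2: g^T H^(-1) g = sum_i g_i^2 / H_ii
  = (-1.3661)^2/11 + (-5.1232)^2/1 + (0.7401)^2/3
  = 0.1697 + 26.2472 + 0.1826 = 26.5994
Step 3: Objective decrease = 0.5 * g^T H^(-1) g = 13.2997


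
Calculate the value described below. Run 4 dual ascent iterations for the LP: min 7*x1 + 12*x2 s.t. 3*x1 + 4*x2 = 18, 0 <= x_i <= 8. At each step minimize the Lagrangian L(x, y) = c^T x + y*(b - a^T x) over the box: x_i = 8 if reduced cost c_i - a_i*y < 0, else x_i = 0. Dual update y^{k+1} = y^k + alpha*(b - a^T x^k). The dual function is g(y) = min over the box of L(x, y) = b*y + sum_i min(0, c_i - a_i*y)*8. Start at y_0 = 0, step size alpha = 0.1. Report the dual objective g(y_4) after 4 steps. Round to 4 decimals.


Dual ascent for LP: min 7*x1 + 12*x2, 3*x1 + 4*x2 = 18, 0 <= x_i <= 8
Step 1: y^k = 0.0, reduced costs: (7.0, 12.0)
  x^k = (0.0, 0.0), subgradient = b - a^T x = 18.0
  y^{k+1} = 0.0 + 0.1*18.0 = 1.8
Step 2: y^k = 1.8, reduced costs: (1.6, 4.8)
  x^k = (0.0, 0.0), subgradient = b - a^T x = 18.0
  y^{k+1} = 1.8 + 0.1*18.0 = 3.6
Step 3: y^k = 3.6, reduced costs: (-3.8, -2.4)
  x^k = (8.0, 8.0), subgradient = b - a^T x = -38.0
  y^{k+1} = 3.6 + 0.1*-38.0 = -0.2
Step 4: y^k = -0.2, reduced costs: (7.6, 12.8)
  x^k = (0.0, 0.0), subgradient = b - a^T x = 18.0
  y^{k+1} = -0.2 + 0.1*18.0 = 1.6
Dual objective at y_4 = 1.6: reduced costs (2.2, 5.6), box minimizer x = (0.0, 0.0)
g(y_4) = b*y + (c1 - a1*y)*x1 + (c2 - a2*y)*x2 = 18*1.6 + 2.2*0.0 + 5.6*0.0 = 28.8 + 0.0 + 0.0 = 28.8


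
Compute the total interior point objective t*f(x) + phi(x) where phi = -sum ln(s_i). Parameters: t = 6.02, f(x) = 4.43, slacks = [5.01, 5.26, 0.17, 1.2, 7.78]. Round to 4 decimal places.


Step 1: Compute log-barrier.
ln values: [1.6114, 1.6601, -1.772, 0.1823, 2.0516]
phi = -(1.6114 + 1.6601 - 1.772 + 0.1823 + 2.0516) = -3.7335
Step 2: Compute augmented objective.
t*f(x) = 6.02*4.43 = 26.6686
Total = 26.6686 - 3.7335 = 22.9351


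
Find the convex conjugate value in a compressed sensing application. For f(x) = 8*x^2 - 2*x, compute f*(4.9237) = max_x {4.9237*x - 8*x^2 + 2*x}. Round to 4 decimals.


f*(y) = sup_x {y*x - a*x^2 - b*x} = sup_x {(y-b)*x - a*x^2}
FOC: (y - b) - 2a*x = 0 => x* = (y - b)/(2a)
x* = (4.9237 + 2)/(2*8) = 0.4327
f*(4.9237) = (y-b)^2/(4a) = (4.9237 + 2)^2/(4*8)
= 47.9376/32 = 1.4981


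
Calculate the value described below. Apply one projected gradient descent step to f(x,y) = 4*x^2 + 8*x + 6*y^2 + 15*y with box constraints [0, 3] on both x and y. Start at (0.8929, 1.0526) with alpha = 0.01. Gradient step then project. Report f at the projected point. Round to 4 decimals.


Step 1: Compute gradient at (0.8929, 1.0526).
grad_x = 2*4*0.8929 + 8 = 15.1432
grad_y = 2*6*1.0526 + 15 = 27.6312
Step 2: Gradient step.
x_raw = 0.8929 - 0.01*15.1432 = 0.7415
y_raw = 1.0526 - 0.01*27.6312 = 0.7763
Step 3: Project onto [0, 3].
x_proj = clip(0.7415) = 0.7415
y_proj = clip(0.7763) = 0.7763
Step 4: Evaluate f.
f(0.7415, 0.7763) = 23.3909


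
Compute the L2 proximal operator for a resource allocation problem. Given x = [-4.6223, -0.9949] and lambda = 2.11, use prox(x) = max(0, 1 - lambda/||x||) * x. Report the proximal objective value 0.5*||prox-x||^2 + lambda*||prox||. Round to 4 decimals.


Step 1: Compute ||x||.
||x|| = 4.7282
Step 2: Compute scaling factor.
scale = max(0, 1 - 2.11/4.7282) = 0.5537
Step 3: prox(x) = [-2.5595, -0.5509]
||prox(x)|| = 2.6182
Step 4: Proximal objective.
0.5*||prox-x||^2 = 2.2261
lambda*||prox|| = 5.5244
Total = 7.7504


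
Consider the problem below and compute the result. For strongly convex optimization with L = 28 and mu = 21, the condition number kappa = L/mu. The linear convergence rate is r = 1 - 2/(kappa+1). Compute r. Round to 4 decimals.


Step 1: Compute the condition number.
kappa = L/mu = 28/21 = 1.3333
Step 2: Compute the convergence rate.
r = 1 - 2/(kappa + 1) = 1 - 2*mu/(L + mu) = (L - mu)/(L + mu) = 7/49 = 0.1429


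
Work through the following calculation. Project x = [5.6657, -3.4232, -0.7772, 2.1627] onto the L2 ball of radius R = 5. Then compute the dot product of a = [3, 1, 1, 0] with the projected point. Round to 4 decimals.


Step 1: Compute ||x|| (intermediates to 6 decimals).
||x|| = sqrt(5.6657^2 + (-3.4232)^2 + (-0.7772)^2 + 2.1627^2) = 7.007123
Step 2: Project.
Since ||x|| > R, scale = R/||x|| = 5/7.007123 = 0.71356, proj(x) = scale * x
proj(x) = [4.042817, -2.442659, -0.554579, 1.543216]
Step 3: Dot product.
a^T * proj(x) = 3*4.042817 + 1*(-2.442659) + 1*(-0.554579) + 0*1.543216 = 9.1312


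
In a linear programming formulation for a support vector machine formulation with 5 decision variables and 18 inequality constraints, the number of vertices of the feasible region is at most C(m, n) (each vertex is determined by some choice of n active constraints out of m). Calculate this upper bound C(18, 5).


Each vertex corresponds to some choice of n active constraints out of m, so the number of vertices is at most C(m, n) = m! / (n!(m-n)!).
m = 18, n = 5
Numerator: 18 * 17 * 16 * 15 * 14
Denominator: 5! = 120
C(18, 5) = 8568


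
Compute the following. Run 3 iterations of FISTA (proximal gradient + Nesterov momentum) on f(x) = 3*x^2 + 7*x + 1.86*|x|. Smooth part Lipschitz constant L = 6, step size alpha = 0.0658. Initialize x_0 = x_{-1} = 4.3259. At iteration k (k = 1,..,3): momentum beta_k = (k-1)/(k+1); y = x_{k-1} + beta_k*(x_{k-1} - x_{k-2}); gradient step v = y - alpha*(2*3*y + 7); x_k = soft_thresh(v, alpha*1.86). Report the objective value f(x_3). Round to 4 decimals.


FISTA on f(x) = 3*x^2 + 7*x + 1.86*|x|
L = 6, alpha = 0.0658
Iteration 1: beta = 0.0, y = 4.3259 + 0.0*(4.3259 - 4.3259) = 4.3259
  grad(y) = 32.9554, v = y - alpha*grad = 2.1574
  prox(v) = soft_thresh(2.1574, 0.1224) = 2.035
Iteration 2: beta = 0.3333, y = 2.035 + 0.3333*(2.035 - 4.3259) = 1.2714
  grad(y) = 14.6286, v = y - alpha*grad = 0.3089
  prox(v) = soft_thresh(0.3089, 0.1224) = 0.1865
Iteration 3: beta = 0.5, y = 0.1865 + 0.5*(0.1865 - 2.035) = -0.7378
  grad(y) = 2.5732, v = y - alpha*grad = -0.9071
  prox(v) = soft_thresh(-0.9071, 0.1224) = -0.7847
f(x_3) = 3*(-0.7847)^2 + 7*(-0.7847) + 1.86*|-0.7847| = -2.1861


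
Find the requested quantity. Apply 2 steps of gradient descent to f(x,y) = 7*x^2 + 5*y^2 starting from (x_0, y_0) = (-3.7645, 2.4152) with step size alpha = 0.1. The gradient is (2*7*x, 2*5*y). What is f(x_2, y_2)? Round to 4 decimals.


Gradient descent on f(x,y) = 7*x^2 + 5*y^2.
Starting point: (-3.7645, 2.4152), alpha = 0.1
Step 1: grad_x = 2*7*-3.7645 = -52.703, grad_y = 2*5*2.4152 = 24.152
  x_1 = -3.7645 - 0.1*-52.703 = 1.5058
  y_1 = 2.4152 - 0.1*24.152 = -0.0
Step 2: grad_x = 2*7*1.5058 = 21.0812, grad_y = 2*5*-0.0 = -0.0
  x_2 = 1.5058 - 0.1*21.0812 = -0.6023
  y_2 = -0.0 - 0.1*-0.0 = 0.0
f(-0.6023, 0.0) = 7*(-0.6023)^2 + 5*0.0^2 = 2.5395


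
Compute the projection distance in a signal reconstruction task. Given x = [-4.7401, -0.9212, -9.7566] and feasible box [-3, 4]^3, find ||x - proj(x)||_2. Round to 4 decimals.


Project each component onto [-3, 4].
clip(-4.7401) = -3.0, clip(-0.9212) = -0.9212, clip(-9.7566) = -3.0
Projection = [-3.0, -0.9212, -3.0]
Squared diffs: [3.0279, 0.0, 45.6516]
Distance = sqrt(48.6795) = 6.9771


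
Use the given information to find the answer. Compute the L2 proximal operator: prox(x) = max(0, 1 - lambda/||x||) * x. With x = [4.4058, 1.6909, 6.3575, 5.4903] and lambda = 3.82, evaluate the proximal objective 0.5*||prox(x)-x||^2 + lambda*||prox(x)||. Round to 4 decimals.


Step 1: Compute ||x||.
||x|| = 9.6349
Step 2: Compute scaling factor.
scale = max(0, 1 - 3.82/9.6349) = 0.6035
Step 3: prox(x) = [2.659, 1.0205, 3.8369, 3.3135]
||prox(x)|| = 5.8149
Step 4: Proximal objective.
0.5*||prox-x||^2 = 7.2962
lambda*||prox|| = 22.2129
Total = 29.5091


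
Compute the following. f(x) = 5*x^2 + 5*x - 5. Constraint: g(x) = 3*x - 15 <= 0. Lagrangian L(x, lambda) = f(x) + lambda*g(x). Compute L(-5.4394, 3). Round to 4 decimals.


Step 1: Evaluate f(x).
f(-5.4394) = 5*(-5.4394)^2 + 5*(-5.4394) - 5 = 115.7384
Step 2: Evaluate g(x).
g(-5.4394) = 3*-5.4394 - 15 = -31.3182
Step 3: Compute Lagrangian.
L = 115.7384 + 3*-31.3182 = 21.7838


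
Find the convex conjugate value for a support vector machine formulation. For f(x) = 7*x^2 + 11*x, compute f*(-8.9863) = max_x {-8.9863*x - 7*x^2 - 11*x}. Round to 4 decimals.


f*(y) = sup_x {y*x - a*x^2 - b*x} = sup_x {(y-b)*x - a*x^2}
FOC: (y - b) - 2a*x = 0 => x* = (y - b)/(2a)
x* = (-8.9863 - 11)/(2*7) = -1.4276
f*(-8.9863) = (y-b)^2/(4a) = (-8.9863 - 11)^2/(4*7)
= 399.4522/28 = 14.2661


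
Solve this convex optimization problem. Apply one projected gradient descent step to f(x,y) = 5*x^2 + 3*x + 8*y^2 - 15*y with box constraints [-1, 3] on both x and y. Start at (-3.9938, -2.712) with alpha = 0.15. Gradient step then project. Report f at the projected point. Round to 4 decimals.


Step 1: Compute gradient at (-3.9938, -2.712).
grad_x = 2*5*-3.9938 + 3 = -36.938
grad_y = 2*8*-2.712 - 15 = -58.392
Step 2: Gradient step.
x_raw = -3.9938 - 0.15*-36.938 = 1.5469
y_raw = -2.712 - 0.15*-58.392 = 6.0468
Step 3: Project onto [-1, 3].
x_proj = clip(1.5469) = 1.5469
y_proj = clip(6.0468) = 3.0
Step 4: Evaluate f.
f(1.5469, 3.0) = 43.6052


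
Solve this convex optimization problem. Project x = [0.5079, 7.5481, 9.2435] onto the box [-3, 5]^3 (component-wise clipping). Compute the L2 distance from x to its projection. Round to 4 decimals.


Project each component onto [-3, 5].
clip(0.5079) = 0.5079, clip(7.5481) = 5.0, clip(9.2435) = 5.0
Projection = [0.5079, 5.0, 5.0]
Squared diffs: [0.0, 6.4928, 18.0073]
Distance = sqrt(24.5001) = 4.9498


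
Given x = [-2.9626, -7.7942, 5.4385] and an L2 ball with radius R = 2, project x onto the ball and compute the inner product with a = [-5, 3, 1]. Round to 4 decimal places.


Step 1: Compute ||x|| (intermediates to 6 decimals).
||x|| = sqrt((-2.9626)^2 + (-7.7942)^2 + 5.4385^2) = 9.955091
Step 2: Project.
Since ||x|| > R, scale = R/||x|| = 2/9.955091 = 0.200902, proj(x) = scale * x
proj(x) = [-0.595192, -1.56587, 1.092606]
Step 3: Dot product.
a^T * proj(x) = -5*(-0.595192) + 3*(-1.56587) + 1*1.092606 = -0.629


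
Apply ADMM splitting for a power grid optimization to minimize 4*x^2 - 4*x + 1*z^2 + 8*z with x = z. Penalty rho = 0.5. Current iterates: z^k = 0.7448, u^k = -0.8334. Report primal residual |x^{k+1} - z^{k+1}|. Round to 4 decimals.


ADMM iteration with rho = 0.5, z^k = 0.7448, u^k = -0.8334
Step 1: x-update.
Minimize 4*x^2 - 4*x + (0.5/2)*(x - 0.7448 - 0.8334)^2
FOC: (2*4 + 0.5)*x = 4 + 0.5*(0.7448 + 0.8334)
x^{k+1} = 0.5634
Step 2: z-update.
Minimize 1*z^2 + 8*z + (0.5/2)*(0.5634 - z - 0.8334)^2
FOC: (2*1 + 0.5)*z = -8 + 0.5*(0.5634 - 0.8334)
z^{k+1} = -3.254
Step 3: u-update.
u^{k+1} = -0.8334 + 0.5634 + 3.254 = 2.984
Step 4: Primal residual = |0.5634 + 3.254| = 3.8174


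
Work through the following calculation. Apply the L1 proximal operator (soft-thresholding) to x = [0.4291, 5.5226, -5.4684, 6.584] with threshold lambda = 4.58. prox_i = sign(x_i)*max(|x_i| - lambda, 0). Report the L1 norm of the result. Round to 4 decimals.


Soft-thresholding with lambda = 4.58:
prox(0.4291) = sign(0.4291)*max(|0.4291| - 4.58, 0) = 0.0
prox(5.5226) = sign(5.5226)*max(|5.5226| - 4.58, 0) = 0.9426
prox(-5.4684) = sign(-5.4684)*max(|-5.4684| - 4.58, 0) = -0.8884
prox(6.584) = sign(6.584)*max(|6.584| - 4.58, 0) = 2.004
prox(x) = [0.0, 0.9426, -0.8884, 2.004]
||prox(x)||_1 = 0.0 + 0.9426 + 0.8884 + 2.004 = 3.835


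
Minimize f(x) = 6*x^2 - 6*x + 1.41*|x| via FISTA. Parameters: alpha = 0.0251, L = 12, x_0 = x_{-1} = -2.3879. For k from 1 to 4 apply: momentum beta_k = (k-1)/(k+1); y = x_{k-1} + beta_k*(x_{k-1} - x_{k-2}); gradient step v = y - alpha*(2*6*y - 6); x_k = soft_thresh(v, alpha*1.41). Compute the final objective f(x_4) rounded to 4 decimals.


FISTA on f(x) = 6*x^2 - 6*x + 1.41*|x|
L = 12, alpha = 0.0251
Iteration 1: beta = 0.0, y = -2.3879 + 0.0*(-2.3879 + 2.3879) = -2.3879
  grad(y) = -34.6548, v = y - alpha*grad = -1.5181
  prox(v) = soft_thresh(-1.5181, 0.0354) = -1.4827
Iteration 2: beta = 0.3333, y = -1.4827 + 0.3333*(-1.4827 + 2.3879) = -1.1809
  grad(y) = -20.1712, v = y - alpha*grad = -0.6746
  prox(v) = soft_thresh(-0.6746, 0.0354) = -0.6392
Iteration 3: beta = 0.5, y = -0.6392 + 0.5*(-0.6392 + 1.4827) = -0.2175
  grad(y) = -8.6103, v = y - alpha*grad = -0.0014
  prox(v) = soft_thresh(-0.0014, 0.0354) = 0.0
Iteration 4: beta = 0.6, y = 0.0 + 0.6*(0.0 + 0.6392) = 0.3835
  grad(y) = -1.3974, v = y - alpha*grad = 0.4186
  prox(v) = soft_thresh(0.4186, 0.0354) = 0.3832
f(x_4) = 6*0.3832^2 - 6*0.3832 + 1.41*|0.3832| = -0.8778


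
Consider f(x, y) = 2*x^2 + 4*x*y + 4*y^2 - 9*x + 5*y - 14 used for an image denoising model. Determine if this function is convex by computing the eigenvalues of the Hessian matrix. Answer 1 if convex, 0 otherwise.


The Hessian of f(x,y) = 2*x^2 + 4*x*y + 4*y^2 - 9*x + 5*y - 14 is:
H = [[4, 4], [4, 8]]
Trace = 4 + 8 = 12
Determinant = 4*8 - (4)^2 = 16
Discriminant = (12)^2 - 4*16 = 80.0
Eigenvalues: lambda_1 = 1.5279, lambda_2 = 10.4721
The function is convex.

1


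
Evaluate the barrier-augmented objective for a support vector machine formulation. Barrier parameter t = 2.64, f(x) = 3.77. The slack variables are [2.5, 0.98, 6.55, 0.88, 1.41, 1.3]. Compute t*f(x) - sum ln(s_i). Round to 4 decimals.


Step 1: Compute log-barrier.
ln values: [0.9163, -0.0202, 1.8795, -0.1278, 0.3436, 0.2624]
phi = -(0.9163 - 0.0202 + 1.8795 - 0.1278 + 0.3436 + 0.2624) = -3.2537
Step 2: Compute augmented objective.
t*f(x) = 2.64*3.77 = 9.9528
Total = 9.9528 - 3.2537 = 6.6991


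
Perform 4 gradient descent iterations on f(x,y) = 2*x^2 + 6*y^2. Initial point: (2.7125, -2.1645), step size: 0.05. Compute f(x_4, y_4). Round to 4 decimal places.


Gradient descent on f(x,y) = 2*x^2 + 6*y^2.
Starting point: (2.7125, -2.1645), alpha = 0.05
Step 1: grad_x = 2*2*2.7125 = 10.85, grad_y = 2*6*-2.1645 = -25.974
  x_1 = 2.7125 - 0.05*10.85 = 2.17
  y_1 = -2.1645 - 0.05*-25.974 = -0.8658
Step 2: grad_x = 2*2*2.17 = 8.68, grad_y = 2*6*-0.8658 = -10.3896
  x_2 = 2.17 - 0.05*8.68 = 1.736
  y_2 = -0.8658 - 0.05*-10.3896 = -0.3463
Step 3: grad_x = 2*2*1.736 = 6.944, grad_y = 2*6*-0.3463 = -4.1558
  x_3 = 1.736 - 0.05*6.944 = 1.3888
  y_3 = -0.3463 - 0.05*-4.1558 = -0.1385
Step 4: grad_x = 2*2*1.3888 = 5.5552, grad_y = 2*6*-0.1385 = -1.6623
  x_4 = 1.3888 - 0.05*5.5552 = 1.111
  y_4 = -0.1385 - 0.05*-1.6623 = -0.0554
f(1.111, -0.0554) = 2*1.111^2 + 6*(-0.0554)^2 = 2.4872


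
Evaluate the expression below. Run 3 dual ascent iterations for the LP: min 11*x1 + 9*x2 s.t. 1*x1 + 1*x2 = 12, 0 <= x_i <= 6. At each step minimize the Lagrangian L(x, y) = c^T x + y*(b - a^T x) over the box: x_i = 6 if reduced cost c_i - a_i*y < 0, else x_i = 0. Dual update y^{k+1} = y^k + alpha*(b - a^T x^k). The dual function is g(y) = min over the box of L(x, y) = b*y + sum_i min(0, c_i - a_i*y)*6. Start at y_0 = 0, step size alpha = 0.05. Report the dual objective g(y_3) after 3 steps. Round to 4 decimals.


Dual ascent for LP: min 11*x1 + 9*x2, 1*x1 + 1*x2 = 12, 0 <= x_i <= 6
Step 1: y^k = 0.0, reduced costs: (11.0, 9.0)
  x^k = (0.0, 0.0), subgradient = b - a^T x = 12.0
  y^{k+1} = 0.0 + 0.05*12.0 = 0.6
Step 2: y^k = 0.6, reduced costs: (10.4, 8.4)
  x^k = (0.0, 0.0), subgradient = b - a^T x = 12.0
  y^{k+1} = 0.6 + 0.05*12.0 = 1.2
Step 3: y^k = 1.2, reduced costs: (9.8, 7.8)
  x^k = (0.0, 0.0), subgradient = b - a^T x = 12.0
  y^{k+1} = 1.2 + 0.05*12.0 = 1.8
Dual objective at y_3 = 1.8: reduced costs (9.2, 7.2), box minimizer x = (0.0, 0.0)
g(y_3) = b*y + (c1 - a1*y)*x1 + (c2 - a2*y)*x2 = 12*1.8 + 9.2*0.0 + 7.2*0.0 = 21.6 + 0.0 + 0.0 = 21.6


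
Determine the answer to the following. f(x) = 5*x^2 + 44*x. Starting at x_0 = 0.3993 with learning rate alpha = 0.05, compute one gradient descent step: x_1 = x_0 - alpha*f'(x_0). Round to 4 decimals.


We compute the gradient at x_0 and apply the update.
f'(x) = 10*x + 44
f'(0.3993) = 10*0.3993 + 44 = 47.993
x_1 = 0.3993 - 0.05*47.993 = -2.0004


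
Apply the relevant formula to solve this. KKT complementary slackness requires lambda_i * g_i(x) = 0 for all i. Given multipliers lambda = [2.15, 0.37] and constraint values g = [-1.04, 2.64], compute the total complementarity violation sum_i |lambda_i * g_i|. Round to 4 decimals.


KKT complementary slackness check:
lambda_1 * g_1 = 2.15 * -1.04 = -2.236
lambda_2 * g_2 = 0.37 * 2.64 = 0.9768
Total violation = 2.236 + 0.9768 = 3.2128


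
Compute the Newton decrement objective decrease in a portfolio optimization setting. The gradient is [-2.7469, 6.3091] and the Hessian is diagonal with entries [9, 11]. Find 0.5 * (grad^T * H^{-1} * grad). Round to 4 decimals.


Step 1: H is diagonal, so H^(-1) * g = [-0.3052, 0.5736].
Step 2: g^T H^(-1) g = sum_i g_i^2 / H_ii
  = (-2.7469)^2/9 + (6.3091)^2/11
  = 0.8384 + 3.6186 = 4.457
Step 3: Objective decrease = 0.5 * g^T H^(-1) g = 2.2285


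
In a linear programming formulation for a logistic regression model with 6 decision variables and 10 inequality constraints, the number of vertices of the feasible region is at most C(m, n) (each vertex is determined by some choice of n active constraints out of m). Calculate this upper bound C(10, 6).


Each vertex corresponds to some choice of n active constraints out of m, so the number of vertices is at most C(m, n) = m! / (n!(m-n)!).
m = 10, n = 6
Numerator: 10 * 9 * 8 * 7 * 6 * 5
Denominator: 6! = 720
C(10, 6) = 210


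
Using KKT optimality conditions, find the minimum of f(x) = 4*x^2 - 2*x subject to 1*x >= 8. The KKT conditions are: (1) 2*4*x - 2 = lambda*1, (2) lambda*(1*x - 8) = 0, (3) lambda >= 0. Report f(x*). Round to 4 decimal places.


Step 1: Try lambda = 0 (constraint inactive).
x_unc = 2/(2*4) = 0.25
Check: 1*0.25 = 0.25 < 8 -- violated!
Step 2: Constraint must be active: 1*x = 8
x* = 8/1 = 8.0
lambda = (2*4*8.0 - 2)/1 = 62.0
Step 3: Compute optimal value.
f(x*) = 4*8.0^2 - 2*8.0 = 240.0
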